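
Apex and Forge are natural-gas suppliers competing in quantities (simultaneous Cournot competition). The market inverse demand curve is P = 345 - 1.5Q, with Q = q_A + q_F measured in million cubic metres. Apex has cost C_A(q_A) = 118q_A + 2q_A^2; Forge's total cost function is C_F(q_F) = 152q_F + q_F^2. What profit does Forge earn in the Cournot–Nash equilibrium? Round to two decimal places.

Apex's profit: π_A = (345 - 1.5Q)q_A - (118q_A + 2q_A²). Setting ∂π_A/∂q_A = 0: 227 - 7q_A - (3/2)(q_F) = 0.
Forge's profit: π_F = (345 - 1.5Q)q_F - (152q_F + q_F²). Setting ∂π_F/∂q_F = 0: 193 - 5q_F - (3/2)(q_A) = 0.
So q_A = (227 - (3/2)q_F)/7 and q_F = (193 - (3/2)q_A)/5.
Solving the pair: q_A = 25.8168, q_F = 30.8550.
Price P = 345 - (3/2)·56.6718 = 259.9924.
Forge's profit: 259.9924·30.8550 - 152·30.8550 - 30.8550² = 2380.0717.

2380.07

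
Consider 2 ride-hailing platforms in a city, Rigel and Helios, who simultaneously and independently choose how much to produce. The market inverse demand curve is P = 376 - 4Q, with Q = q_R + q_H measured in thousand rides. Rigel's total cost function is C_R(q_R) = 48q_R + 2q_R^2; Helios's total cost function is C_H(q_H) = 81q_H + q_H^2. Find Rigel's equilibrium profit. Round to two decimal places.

Rigel's profit: π_R = (376 - 4Q)q_R - (48q_R + 2q_R²). Setting ∂π_R/∂q_R = 0: 328 - 12q_R - 4(q_H) = 0.
Helios's first-order condition: 295 - 10q_H - 4(q_R) = 0.
Rearranging gives the reaction functions q_R = (328 - 4q_H)/12 and q_H = (295 - 4q_R)/10.
Substituting one into the other gives q_R = 525/26 and q_H = 557/26.
Price P = 376 - 4·(541/13) = 209.5385.
Rigel's profit: 209.5385·(525/26) - 48·(525/26) - 2(525/26)² = 2446.3757.

2446.38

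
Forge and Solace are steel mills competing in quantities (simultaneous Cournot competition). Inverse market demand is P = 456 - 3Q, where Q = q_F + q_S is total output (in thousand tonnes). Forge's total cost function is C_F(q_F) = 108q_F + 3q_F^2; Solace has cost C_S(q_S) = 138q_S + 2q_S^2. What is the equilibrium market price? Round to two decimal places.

Forge's profit: π_F = (456 - 3Q)q_F - (108q_F + 3q_F²). Setting ∂π_F/∂q_F = 0: 348 - 12q_F - 3(q_S) = 0.
Solace's profit: π_S = (456 - 3Q)q_S - (138q_S + 2q_S²). Setting ∂π_S/∂q_S = 0: 318 - 10q_S - 3(q_F) = 0.
So q_F = (348 - 3q_S)/12 and q_S = (318 - 3q_F)/10.
Solving the pair: q_F = 842/37, q_S = 924/37.
Total output Q = 1766/37, so price P = 456 - 3·(1766/37) = 312.8108.

312.81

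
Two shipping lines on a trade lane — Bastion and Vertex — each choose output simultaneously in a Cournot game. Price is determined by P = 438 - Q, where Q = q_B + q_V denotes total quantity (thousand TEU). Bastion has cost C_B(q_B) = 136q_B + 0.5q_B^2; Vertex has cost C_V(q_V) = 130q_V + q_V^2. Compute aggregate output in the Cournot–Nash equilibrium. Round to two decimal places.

Bastion's profit: π_B = (438 - Q)q_B - (136q_B + (1/2)q_B²). Setting ∂π_B/∂q_B = 0: 302 - 3q_B - (q_V) = 0.
Vertex's first-order condition: 308 - 4q_V - (q_B) = 0.
Best responses: q_B = (302 - q_V)/3, q_V = (308 - q_B)/4.
Solving the pair: q_B = 900/11, q_V = 622/11.
Total output Q = 900/11 + 622/11 = 1522/11.

138.36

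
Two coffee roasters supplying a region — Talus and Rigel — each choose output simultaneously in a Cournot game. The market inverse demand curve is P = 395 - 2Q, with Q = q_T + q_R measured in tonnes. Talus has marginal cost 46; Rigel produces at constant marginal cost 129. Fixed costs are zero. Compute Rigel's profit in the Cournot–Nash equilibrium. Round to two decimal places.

1860.50

Talus's profit: π_T = (395 - 2Q)q_T - (46q_T). Setting ∂π_T/∂q_T = 0: 349 - 4q_T - 2(q_R) = 0.
Rigel's profit: π_R = (395 - 2Q)q_R - (129q_R). Setting ∂π_R/∂q_R = 0: 266 - 4q_R - 2(q_T) = 0.
Best responses: q_T = (349 - 2q_R)/4, q_R = (266 - 2q_T)/4.
Substituting one into the other gives q_T = 72 and q_R = 61/2.
Price P = 395 - 2·(205/2) = 190.
Rigel's profit: (190 - 129)·(61/2) = 1860.5000.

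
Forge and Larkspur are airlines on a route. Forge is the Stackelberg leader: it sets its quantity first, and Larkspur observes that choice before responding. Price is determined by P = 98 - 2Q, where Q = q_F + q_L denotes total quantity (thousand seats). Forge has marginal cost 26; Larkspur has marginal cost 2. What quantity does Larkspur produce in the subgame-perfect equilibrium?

18

Solve by backward induction. Given q_F, the follower Larkspur maximises π_L = (98 - 2q_F - 2q_L)q_L - 2q_L.
Follower FOC: 96 - 2q_F - 4q_L = 0, so q_L(q_F) = (96 - 2q_F)/4.
Forge substitutes q_L(q_F) into its own profit: π_F = q_F(98 - 2q_F - (96 - 2q_F)/2) - 26q_F = (50 - q_F)q_F - 26q_F.
The leader's first-order condition 24 - 2q_F = 0 yields q_F = 12.
Then q_L = (96 - 2·12)/4 = 18.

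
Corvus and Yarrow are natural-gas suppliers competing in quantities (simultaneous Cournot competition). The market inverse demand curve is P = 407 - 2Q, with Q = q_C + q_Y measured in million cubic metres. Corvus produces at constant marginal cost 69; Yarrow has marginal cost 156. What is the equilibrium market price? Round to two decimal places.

210.67

Corvus's profit: π_C = (407 - 2Q)q_C - (69q_C). Setting ∂π_C/∂q_C = 0: 338 - 4q_C - 2(q_Y) = 0.
Yarrow's first-order condition: 251 - 4q_Y - 2(q_C) = 0.
So q_C = (338 - 2q_Y)/4 and q_Y = (251 - 2q_C)/4.
Substituting one into the other gives q_C = 425/6 and q_Y = 82/3.
Total output Q = 589/6, so price P = 407 - 2·(589/6) = 632/3.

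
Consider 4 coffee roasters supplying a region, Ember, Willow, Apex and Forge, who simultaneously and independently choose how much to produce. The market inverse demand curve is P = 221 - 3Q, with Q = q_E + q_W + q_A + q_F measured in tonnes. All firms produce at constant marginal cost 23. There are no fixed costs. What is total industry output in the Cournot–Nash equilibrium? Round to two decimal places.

Each firm earns π_i = (221 - 3Q)q_i - 23q_i.
First-order condition (treating rivals' output as given): 198 - 6q_i - 3·Σ_{j≠i} q_j = 0.
With identical firms every q_j equals q_i, so Σ_{j≠i} q_j = 3q_i and 198 = 15q_i, giving q_i = 66/5.
Total output Q = 66/5 + 66/5 + 66/5 + 66/5 = 264/5.

52.80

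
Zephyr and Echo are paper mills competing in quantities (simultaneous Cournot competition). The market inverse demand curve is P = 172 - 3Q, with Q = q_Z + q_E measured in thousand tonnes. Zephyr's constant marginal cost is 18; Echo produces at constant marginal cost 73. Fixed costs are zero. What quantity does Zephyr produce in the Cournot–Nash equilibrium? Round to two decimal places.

23.22

Zephyr's profit: π_Z = (172 - 3Q)q_Z - (18q_Z). Setting ∂π_Z/∂q_Z = 0: 154 - 6q_Z - 3(q_E) = 0.
Echo's profit: π_E = (172 - 3Q)q_E - (73q_E). Setting ∂π_E/∂q_E = 0: 99 - 6q_E - 3(q_Z) = 0.
Rearranging gives the reaction functions q_Z = (154 - 3q_E)/6 and q_E = (99 - 3q_Z)/6.
Solving the pair: q_Z = 209/9, q_E = 44/9.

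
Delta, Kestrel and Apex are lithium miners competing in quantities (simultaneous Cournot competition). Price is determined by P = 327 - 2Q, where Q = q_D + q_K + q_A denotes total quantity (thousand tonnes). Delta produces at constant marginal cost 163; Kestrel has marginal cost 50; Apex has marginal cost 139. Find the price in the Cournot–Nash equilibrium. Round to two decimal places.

169.75

Delta's profit: π_D = (327 - 2Q)q_D - (163q_D). Setting ∂π_D/∂q_D = 0: 164 - 4q_D - 2(q_K + q_A) = 0.
Kestrel's profit: π_K = (327 - 2Q)q_K - (50q_K). Setting ∂π_K/∂q_K = 0: 277 - 4q_K - 2(q_D + q_A) = 0.
Apex's first-order condition: 188 - 4q_A - 2(q_D + q_K) = 0.
Adding the 3 conditions: 629 − 4Q − 4Q = 0, i.e. Q = 629/8.
Back-substituting: q_D = (164 − 629/4)/2 = 27/8, q_K = (277 − 629/4)/2 = 479/8, q_A = (188 − 629/4)/2 = 123/8.
Total output Q = 629/8, so price P = 327 - 2·(629/8) = 679/4.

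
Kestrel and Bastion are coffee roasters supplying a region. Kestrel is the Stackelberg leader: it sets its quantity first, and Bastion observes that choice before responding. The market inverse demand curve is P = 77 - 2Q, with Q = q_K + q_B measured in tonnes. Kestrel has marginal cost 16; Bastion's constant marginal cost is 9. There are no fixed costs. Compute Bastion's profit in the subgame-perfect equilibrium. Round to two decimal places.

210.13

The follower Bastion best-responds to any q_K: π_B = (77 - 2Q)q_B - 9q_B.
Setting the follower's marginal profit to zero, 68 - 2q_K - 4q_B = 0, i.e. q_B = (68 - 2q_K)/4.
Kestrel substitutes q_B(q_K) into its own profit: π_K = q_K(77 - 2q_K - (68 - 2q_K)/2) - 16q_K = (43 - q_K)q_K - 16q_K.
Leader FOC: 27 - 2q_K = 0, so q_K = 27/2.
Then q_B = (68 - 2·(27/2))/4 = 41/4.
Price P = 77 - 2·(95/4) = 59/2.
Bastion's profit: (59/2 - 9)·(41/4) = 1681/8.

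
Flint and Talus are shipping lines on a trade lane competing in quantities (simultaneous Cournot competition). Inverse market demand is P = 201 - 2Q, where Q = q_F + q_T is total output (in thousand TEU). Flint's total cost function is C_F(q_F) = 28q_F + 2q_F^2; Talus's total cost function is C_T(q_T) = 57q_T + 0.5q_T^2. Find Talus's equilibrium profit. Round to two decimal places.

1253.16

Flint's profit: π_F = (201 - 2Q)q_F - (28q_F + 2q_F²). Setting ∂π_F/∂q_F = 0: 173 - 8q_F - 2(q_T) = 0.
Talus's first-order condition: 144 - 5q_T - 2(q_F) = 0.
So q_F = (173 - 2q_T)/8 and q_T = (144 - 2q_F)/5.
Substituting one into the other gives q_F = 577/36 and q_T = 403/18.
Price P = 201 - 2·(461/12) = 745/6.
Talus's profit: (745/6)·(403/18) - 57·(403/18) - (1/2)(403/18)² = 1253.1559.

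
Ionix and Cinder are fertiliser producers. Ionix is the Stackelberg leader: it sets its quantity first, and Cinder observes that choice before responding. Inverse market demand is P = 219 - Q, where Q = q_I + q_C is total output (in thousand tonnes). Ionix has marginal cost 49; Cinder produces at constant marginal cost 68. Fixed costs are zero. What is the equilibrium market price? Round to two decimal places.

Solve by backward induction. Given q_I, the follower Cinder maximises π_C = (219 - q_I - q_C)q_C - 68q_C.
∂π_C/∂q_C = 151 - q_I - 2q_C = 0 gives the reaction function q_C = (151 - q_I)/2.
The leader anticipates this reaction. Substituting into P = 219 - Q gives P = 287/2 - (1/2)q_I, so π_I = (287/2 - (1/2)q_I)q_I - 49q_I.
Maximising: ∂π_I/∂q_I = 189/2 - q_I = 0, giving q_I = 189/2.
Then q_C = (151 - 189/2)/2 = 113/4.
Total output Q = 491/4, so price P = 219 - 491/4 = 385/4.

96.25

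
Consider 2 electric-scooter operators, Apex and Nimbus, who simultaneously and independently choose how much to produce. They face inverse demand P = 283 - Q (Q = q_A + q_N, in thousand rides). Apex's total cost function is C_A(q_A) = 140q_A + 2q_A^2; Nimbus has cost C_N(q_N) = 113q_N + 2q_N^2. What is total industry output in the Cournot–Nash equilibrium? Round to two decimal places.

Apex's profit: π_A = (283 - Q)q_A - (140q_A + 2q_A²). Setting ∂π_A/∂q_A = 0: 143 - 6q_A - (q_N) = 0.
Nimbus's profit: π_N = (283 - Q)q_N - (113q_N + 2q_N²). Setting ∂π_N/∂q_N = 0: 170 - 6q_N - (q_A) = 0.
Best responses: q_A = (143 - q_N)/6, q_N = (170 - q_A)/6.
Substituting one into the other gives q_A = 688/35 and q_N = 877/35.
Total output Q = 688/35 + 877/35 = 313/7.

44.71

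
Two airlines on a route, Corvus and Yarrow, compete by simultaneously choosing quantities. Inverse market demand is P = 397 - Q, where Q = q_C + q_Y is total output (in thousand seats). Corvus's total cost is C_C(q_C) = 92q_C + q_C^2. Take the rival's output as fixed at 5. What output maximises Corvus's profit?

With the rival's output fixed at 5, Corvus's profit is π_C = (397 - 5 - q_C)q_C - (92q_C + q_C²) = (392 - q_C)q_C - (92q_C + q_C²).
∂π_C/∂q_C = 300 - 4q_C = 0, so q_C = 75.

75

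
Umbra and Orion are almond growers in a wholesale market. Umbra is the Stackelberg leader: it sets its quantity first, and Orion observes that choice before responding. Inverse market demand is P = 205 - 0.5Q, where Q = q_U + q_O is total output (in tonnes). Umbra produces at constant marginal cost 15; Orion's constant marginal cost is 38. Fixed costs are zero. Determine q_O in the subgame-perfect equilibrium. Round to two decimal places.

Solve by backward induction. Given q_U, the follower Orion maximises π_O = (205 - (1/2)q_U - (1/2)q_O)q_O - 38q_O.
∂π_O/∂q_O = 167 - (1/2)q_U - q_O = 0 gives the reaction function q_O = (167 - (1/2)q_U).
Umbra substitutes q_O(q_U) into its own profit: π_U = q_U(205 - (1/2)q_U - (167 - (1/2)q_U)/2) - 15q_U = (243/2 - (1/4)q_U)q_U - 15q_U.
Maximising: ∂π_U/∂q_U = 213/2 - (1/2)q_U = 0, giving q_U = 213.
Then q_O = (167 - (1/2)·213) = 121/2.

60.50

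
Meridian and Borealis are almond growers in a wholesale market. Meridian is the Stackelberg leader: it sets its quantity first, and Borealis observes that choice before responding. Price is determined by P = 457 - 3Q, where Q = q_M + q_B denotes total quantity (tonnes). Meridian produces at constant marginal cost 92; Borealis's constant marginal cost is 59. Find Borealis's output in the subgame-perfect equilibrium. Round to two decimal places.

The follower Borealis best-responds to any q_M: π_B = (457 - 3Q)q_B - 59q_B.
Setting the follower's marginal profit to zero, 398 - 3q_M - 6q_B = 0, i.e. q_B = (398 - 3q_M)/6.
Meridian substitutes q_B(q_M) into its own profit: π_M = q_M(457 - 3q_M - (398 - 3q_M)/2) - 92q_M = (258 - (3/2)q_M)q_M - 92q_M.
Leader FOC: 166 - 3q_M = 0, so q_M = 166/3.
Then q_B = (398 - 3·(166/3))/6 = 116/3.

38.67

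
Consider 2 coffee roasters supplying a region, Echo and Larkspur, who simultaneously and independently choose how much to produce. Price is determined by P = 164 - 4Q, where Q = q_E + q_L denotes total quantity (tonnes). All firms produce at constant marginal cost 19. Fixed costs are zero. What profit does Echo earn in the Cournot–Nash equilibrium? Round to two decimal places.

A representative firm's profit is π_i = q_i(164 - 4Q) - 19q_i.
First-order condition (treating rivals' output as given): 145 - 8q_i - 4q_j = 0.
By symmetry each firm produces the same amount; substituting q_j = q_i yields q_i = 145/12.
Price P = 164 - 4·(145/6) = 202/3.
Echo's profit: (202/3 - 19)·(145/12) = 584.0278.

584.03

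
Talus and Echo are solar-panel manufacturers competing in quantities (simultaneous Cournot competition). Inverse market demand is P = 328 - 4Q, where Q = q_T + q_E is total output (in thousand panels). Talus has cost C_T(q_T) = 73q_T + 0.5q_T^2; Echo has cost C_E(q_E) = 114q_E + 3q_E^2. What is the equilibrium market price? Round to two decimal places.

196.36

Talus's profit: π_T = (328 - 4Q)q_T - (73q_T + (1/2)q_T²). Setting ∂π_T/∂q_T = 0: 255 - 9q_T - 4(q_E) = 0.
Echo's profit: π_E = (328 - 4Q)q_E - (114q_E + 3q_E²). Setting ∂π_E/∂q_E = 0: 214 - 14q_E - 4(q_T) = 0.
So q_T = (255 - 4q_E)/9 and q_E = (214 - 4q_T)/14.
Substituting one into the other gives q_T = 1357/55 and q_E = 453/55.
Total output Q = 362/11, so price P = 328 - 4·(362/11) = 196.3636.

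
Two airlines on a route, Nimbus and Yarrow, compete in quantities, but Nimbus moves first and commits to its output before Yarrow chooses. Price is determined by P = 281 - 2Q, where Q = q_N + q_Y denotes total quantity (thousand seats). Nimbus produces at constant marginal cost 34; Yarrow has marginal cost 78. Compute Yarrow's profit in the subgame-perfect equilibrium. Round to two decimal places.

Solve by backward induction. Given q_N, the follower Yarrow maximises π_Y = (281 - 2q_N - 2q_Y)q_Y - 78q_Y.
Follower FOC: 203 - 2q_N - 4q_Y = 0, so q_Y(q_N) = (203 - 2q_N)/4.
Nimbus substitutes q_Y(q_N) into its own profit: π_N = q_N(281 - 2q_N - (203 - 2q_N)/2) - 34q_N = (359/2 - q_N)q_N - 34q_N.
The leader's first-order condition 291/2 - 2q_N = 0 yields q_N = 291/4.
Then q_Y = (203 - 2·(291/4))/4 = 115/8.
Price P = 281 - 2·(697/8) = 427/4.
Yarrow's profit: (427/4 - 78)·(115/8) = 413.2813.

413.28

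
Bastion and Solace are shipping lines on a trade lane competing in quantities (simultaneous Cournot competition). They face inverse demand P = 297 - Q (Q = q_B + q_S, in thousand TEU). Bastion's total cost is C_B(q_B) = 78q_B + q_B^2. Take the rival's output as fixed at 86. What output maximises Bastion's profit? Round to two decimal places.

With the rival's output fixed at 86, Bastion's profit is π_B = (297 - 86 - q_B)q_B - (78q_B + q_B²) = (211 - q_B)q_B - (78q_B + q_B²).
∂π_B/∂q_B = 133 - 4q_B = 0, so q_B = 133/4.

33.25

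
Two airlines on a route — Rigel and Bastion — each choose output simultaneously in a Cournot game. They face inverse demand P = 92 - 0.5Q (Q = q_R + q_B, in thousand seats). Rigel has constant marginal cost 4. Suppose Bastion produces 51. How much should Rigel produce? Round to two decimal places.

62.50

With the rival's output fixed at 51, Rigel's profit is π_R = (92 - (1/2)·51 - (1/2)q_R)q_R - (4q_R) = (133/2 - (1/2)q_R)q_R - (4q_R).
∂π_R/∂q_R = 125/2 - q_R = 0, so q_R = 125/2.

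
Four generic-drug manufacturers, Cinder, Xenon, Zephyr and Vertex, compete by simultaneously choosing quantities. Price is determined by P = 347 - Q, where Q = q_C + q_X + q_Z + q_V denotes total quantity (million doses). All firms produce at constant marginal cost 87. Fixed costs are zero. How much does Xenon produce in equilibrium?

A representative firm's profit is π_i = q_i(347 - Q) - 87q_i.
First-order condition (treating rivals' output as given): 260 - 2q_i - Σ_{j≠i} q_j = 0.
With identical firms every q_j equals q_i, so Σ_{j≠i} q_j = 3q_i and 260 = 5q_i, giving q_i = 52.

52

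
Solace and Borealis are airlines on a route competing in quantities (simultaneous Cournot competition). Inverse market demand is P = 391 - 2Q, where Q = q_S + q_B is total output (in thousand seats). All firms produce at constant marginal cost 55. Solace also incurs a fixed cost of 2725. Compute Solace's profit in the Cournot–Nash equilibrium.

3547

A representative firm's profit is π_i = q_i(391 - 2Q) - 55q_i.
First-order condition (treating rivals' output as given): 336 - 4q_i - 2q_j = 0.
By symmetry each firm produces the same amount; substituting q_j = q_i yields q_i = 336/6 = 56.
Price P = 391 - 2·112 = 167.
Solace's profit: (167 - 55)·56 - 2725 = 3547.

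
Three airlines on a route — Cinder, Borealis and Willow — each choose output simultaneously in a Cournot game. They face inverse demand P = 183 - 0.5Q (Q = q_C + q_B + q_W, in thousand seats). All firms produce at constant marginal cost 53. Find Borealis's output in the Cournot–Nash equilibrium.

Each firm earns π_i = (183 - 0.5Q)q_i - 53q_i.
First-order condition (treating rivals' output as given): 130 - q_i - (1/2)·Σ_{j≠i} q_j = 0.
With identical firms every q_j equals q_i, so Σ_{j≠i} q_j = 2q_i and 130 = 2q_i, giving q_i = 65.

65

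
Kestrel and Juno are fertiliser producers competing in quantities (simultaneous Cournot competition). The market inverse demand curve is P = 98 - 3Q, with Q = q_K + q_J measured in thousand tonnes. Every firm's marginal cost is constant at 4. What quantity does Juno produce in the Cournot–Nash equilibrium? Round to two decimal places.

A representative firm's profit is π_i = q_i(98 - 3Q) - 4q_i.
First-order condition (treating rivals' output as given): 94 - 6q_i - 3q_j = 0.
With identical firms every q_j equals q_i, so q_j = q_i and 94 = 9q_i, giving q_i = 94/9.

10.44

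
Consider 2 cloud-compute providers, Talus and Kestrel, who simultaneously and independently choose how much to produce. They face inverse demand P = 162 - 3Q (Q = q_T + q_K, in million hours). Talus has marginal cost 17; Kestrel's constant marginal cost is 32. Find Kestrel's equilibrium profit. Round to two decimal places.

Talus's profit: π_T = (162 - 3Q)q_T - (17q_T). Setting ∂π_T/∂q_T = 0: 145 - 6q_T - 3(q_K) = 0.
Kestrel's first-order condition: 130 - 6q_K - 3(q_T) = 0.
Best responses: q_T = (145 - 3q_K)/6, q_K = (130 - 3q_T)/6.
Substituting one into the other gives q_T = 160/9 and q_K = 115/9.
Price P = 162 - 3·(275/9) = 211/3.
Kestrel's profit: (211/3 - 32)·(115/9) = 489.8148.

489.81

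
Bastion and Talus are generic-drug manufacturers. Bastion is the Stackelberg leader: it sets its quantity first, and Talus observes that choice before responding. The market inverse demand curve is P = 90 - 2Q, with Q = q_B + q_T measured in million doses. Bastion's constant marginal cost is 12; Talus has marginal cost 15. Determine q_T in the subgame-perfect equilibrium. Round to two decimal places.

8.63

Solve by backward induction. Given q_B, the follower Talus maximises π_T = (90 - 2q_B - 2q_T)q_T - 15q_T.
Setting the follower's marginal profit to zero, 75 - 2q_B - 4q_T = 0, i.e. q_T = (75 - 2q_B)/4.
The leader anticipates this reaction. Substituting into P = 90 - 2Q gives P = 105/2 - q_B, so π_B = (105/2 - q_B)q_B - 12q_B.
The leader's first-order condition 81/2 - 2q_B = 0 yields q_B = 81/4.
Then q_T = (75 - 2·(81/4))/4 = 69/8.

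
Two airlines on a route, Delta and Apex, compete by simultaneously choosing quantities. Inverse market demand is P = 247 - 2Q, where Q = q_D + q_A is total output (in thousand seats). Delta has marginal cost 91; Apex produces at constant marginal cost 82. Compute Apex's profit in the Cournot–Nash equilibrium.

1682

Delta's profit: π_D = (247 - 2Q)q_D - (91q_D). Setting ∂π_D/∂q_D = 0: 156 - 4q_D - 2(q_A) = 0.
Apex's profit: π_A = (247 - 2Q)q_A - (82q_A). Setting ∂π_A/∂q_A = 0: 165 - 4q_A - 2(q_D) = 0.
Rearranging gives the reaction functions q_D = (156 - 2q_A)/4 and q_A = (165 - 2q_D)/4.
Solving the pair: q_D = 49/2, q_A = 29.
Price P = 247 - 2·(107/2) = 140.
Apex's profit: (140 - 82)·29 = 1682.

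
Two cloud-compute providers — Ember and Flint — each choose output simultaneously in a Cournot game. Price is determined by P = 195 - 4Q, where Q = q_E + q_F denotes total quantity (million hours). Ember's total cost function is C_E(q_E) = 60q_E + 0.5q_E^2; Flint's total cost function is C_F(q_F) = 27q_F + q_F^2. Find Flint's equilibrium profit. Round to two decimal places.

862.66

Ember's profit: π_E = (195 - 4Q)q_E - (60q_E + (1/2)q_E²). Setting ∂π_E/∂q_E = 0: 135 - 9q_E - 4(q_F) = 0.
Flint's profit: π_F = (195 - 4Q)q_F - (27q_F + q_F²). Setting ∂π_F/∂q_F = 0: 168 - 10q_F - 4(q_E) = 0.
Rearranging gives the reaction functions q_E = (135 - 4q_F)/9 and q_F = (168 - 4q_E)/10.
Substituting one into the other gives q_E = 339/37 and q_F = 486/37.
Price P = 195 - 4·(825/37) = 105.8108.
Flint's profit: 105.8108·(486/37) - 27·(486/37) - (486/37)² = 862.6589.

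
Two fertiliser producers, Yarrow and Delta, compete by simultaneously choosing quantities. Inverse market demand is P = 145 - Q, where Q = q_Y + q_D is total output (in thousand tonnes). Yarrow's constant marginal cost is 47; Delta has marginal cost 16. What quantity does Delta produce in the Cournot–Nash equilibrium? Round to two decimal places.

Yarrow's profit: π_Y = (145 - Q)q_Y - (47q_Y). Setting ∂π_Y/∂q_Y = 0: 98 - 2q_Y - (q_D) = 0.
Delta's first-order condition: 129 - 2q_D - (q_Y) = 0.
Rearranging gives the reaction functions q_Y = (98 - q_D)/2 and q_D = (129 - q_Y)/2.
Substituting one into the other gives q_Y = 67/3 and q_D = 160/3.

53.33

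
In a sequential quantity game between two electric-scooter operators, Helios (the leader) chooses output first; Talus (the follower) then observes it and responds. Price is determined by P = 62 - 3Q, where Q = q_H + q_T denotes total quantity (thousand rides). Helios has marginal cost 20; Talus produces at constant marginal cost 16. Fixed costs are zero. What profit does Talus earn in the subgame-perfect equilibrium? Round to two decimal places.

The follower Talus best-responds to any q_H: π_T = (62 - 3Q)q_T - 16q_T.
Follower FOC: 46 - 3q_H - 6q_T = 0, so q_T(q_H) = (46 - 3q_H)/6.
Helios substitutes q_T(q_H) into its own profit: π_H = q_H(62 - 3q_H - (46 - 3q_H)/2) - 20q_H = (39 - (3/2)q_H)q_H - 20q_H.
The leader's first-order condition 19 - 3q_H = 0 yields q_H = 19/3.
Then q_T = (46 - 3·(19/3))/6 = 9/2.
Price P = 62 - 3·(65/6) = 59/2.
Talus's profit: (59/2 - 16)·(9/2) = 243/4.

60.75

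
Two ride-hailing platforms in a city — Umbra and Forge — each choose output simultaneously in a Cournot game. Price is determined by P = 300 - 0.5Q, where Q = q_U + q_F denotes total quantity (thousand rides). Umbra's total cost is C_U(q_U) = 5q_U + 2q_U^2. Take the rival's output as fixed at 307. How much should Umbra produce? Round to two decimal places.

With the rival's output fixed at 307, Umbra's profit is π_U = (300 - (1/2)·307 - (1/2)q_U)q_U - (5q_U + 2q_U²) = (293/2 - (1/2)q_U)q_U - (5q_U + 2q_U²).
∂π_U/∂q_U = 283/2 - 5q_U = 0, so q_U = 283/10.

28.30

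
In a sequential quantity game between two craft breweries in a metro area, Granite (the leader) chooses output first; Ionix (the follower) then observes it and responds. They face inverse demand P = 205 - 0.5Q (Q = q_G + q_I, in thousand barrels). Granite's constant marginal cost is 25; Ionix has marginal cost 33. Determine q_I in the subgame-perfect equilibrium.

The follower Ionix best-responds to any q_G: π_I = (205 - 0.5Q)q_I - 33q_I.
∂π_I/∂q_I = 172 - (1/2)q_G - q_I = 0 gives the reaction function q_I = (172 - (1/2)q_G).
The leader anticipates this reaction. Substituting into P = 205 - 0.5Q gives P = 119 - (1/4)q_G, so π_G = (119 - (1/4)q_G)q_G - 25q_G.
Maximising: ∂π_G/∂q_G = 94 - (1/2)q_G = 0, giving q_G = 188.
Then q_I = (172 - (1/2)·188) = 78.

78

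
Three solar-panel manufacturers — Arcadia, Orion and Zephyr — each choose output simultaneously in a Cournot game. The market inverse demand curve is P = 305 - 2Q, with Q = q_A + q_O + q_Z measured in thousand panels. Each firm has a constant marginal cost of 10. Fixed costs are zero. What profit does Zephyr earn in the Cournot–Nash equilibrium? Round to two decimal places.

A representative firm's profit is π_i = q_i(305 - 2Q) - 10q_i.
Setting ∂π_i/∂q_i = 0 with rivals' quantities fixed: 295 - 4q_i - 2·Σ_{j≠i} q_j = 0.
With identical firms every q_j equals q_i, so Σ_{j≠i} q_j = 2q_i and 295 = 8q_i, giving q_i = 295/8.
Price P = 305 - 2·(885/8) = 335/4.
Zephyr's profit: (335/4 - 10)·(295/8) = 2719.5313.

2719.53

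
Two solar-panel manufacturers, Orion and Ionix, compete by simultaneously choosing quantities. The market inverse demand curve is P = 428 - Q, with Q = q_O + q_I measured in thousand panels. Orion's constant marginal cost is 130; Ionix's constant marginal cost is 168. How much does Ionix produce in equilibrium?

74

Orion's profit: π_O = (428 - Q)q_O - (130q_O). Setting ∂π_O/∂q_O = 0: 298 - 2q_O - (q_I) = 0.
Ionix's first-order condition: 260 - 2q_I - (q_O) = 0.
So q_O = (298 - q_I)/2 and q_I = (260 - q_O)/2.
Substituting one into the other gives q_O = 112 and q_I = 74.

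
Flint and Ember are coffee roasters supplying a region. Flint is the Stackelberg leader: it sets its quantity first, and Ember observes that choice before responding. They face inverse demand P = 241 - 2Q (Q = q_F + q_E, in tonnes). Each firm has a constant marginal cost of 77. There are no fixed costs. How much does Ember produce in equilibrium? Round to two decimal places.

Solve by backward induction. Given q_F, the follower Ember maximises π_E = (241 - 2q_F - 2q_E)q_E - 77q_E.
∂π_E/∂q_E = 164 - 2q_F - 4q_E = 0 gives the reaction function q_E = (164 - 2q_F)/4.
Flint substitutes q_E(q_F) into its own profit: π_F = q_F(241 - 2q_F - (164 - 2q_F)/2) - 77q_F = (159 - q_F)q_F - 77q_F.
Maximising: ∂π_F/∂q_F = 82 - 2q_F = 0, giving q_F = 41.
Then q_E = (164 - 2·41)/4 = 41/2.

20.50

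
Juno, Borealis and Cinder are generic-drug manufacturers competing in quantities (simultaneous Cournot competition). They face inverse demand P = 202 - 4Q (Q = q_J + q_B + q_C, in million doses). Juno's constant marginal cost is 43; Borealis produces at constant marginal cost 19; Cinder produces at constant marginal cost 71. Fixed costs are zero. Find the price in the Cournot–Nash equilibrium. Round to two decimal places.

83.75

Juno's profit: π_J = (202 - 4Q)q_J - (43q_J). Setting ∂π_J/∂q_J = 0: 159 - 8q_J - 4(q_B + q_C) = 0.
Borealis's first-order condition: 183 - 8q_B - 4(q_J + q_C) = 0.
Cinder's profit: π_C = (202 - 4Q)q_C - (71q_C). Setting ∂π_C/∂q_C = 0: 131 - 8q_C - 4(q_J + q_B) = 0.
Summing all 3 equations gives 473 − 16Q = 0, hence Q = 473/16.
Back-substituting: q_J = (159 − 473/4)/4 = 163/16, q_B = (183 − 473/4)/4 = 259/16, q_C = (131 − 473/4)/4 = 51/16.
Total output Q = 473/16, so price P = 202 - 4·(473/16) = 335/4.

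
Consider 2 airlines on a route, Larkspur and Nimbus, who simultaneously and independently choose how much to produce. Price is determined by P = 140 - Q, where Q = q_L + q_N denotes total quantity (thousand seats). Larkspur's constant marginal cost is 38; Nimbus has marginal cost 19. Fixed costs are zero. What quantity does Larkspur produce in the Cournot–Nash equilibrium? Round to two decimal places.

27.67

Larkspur's profit: π_L = (140 - Q)q_L - (38q_L). Setting ∂π_L/∂q_L = 0: 102 - 2q_L - (q_N) = 0.
Nimbus's first-order condition: 121 - 2q_N - (q_L) = 0.
So q_L = (102 - q_N)/2 and q_N = (121 - q_L)/2.
Substituting one into the other gives q_L = 83/3 and q_N = 140/3.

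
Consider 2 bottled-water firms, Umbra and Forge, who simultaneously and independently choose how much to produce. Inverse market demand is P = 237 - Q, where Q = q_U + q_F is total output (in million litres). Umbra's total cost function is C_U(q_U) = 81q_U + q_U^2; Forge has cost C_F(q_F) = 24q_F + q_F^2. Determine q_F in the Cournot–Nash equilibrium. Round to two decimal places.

Umbra's profit: π_U = (237 - Q)q_U - (81q_U + q_U²). Setting ∂π_U/∂q_U = 0: 156 - 4q_U - (q_F) = 0.
Forge's first-order condition: 213 - 4q_F - (q_U) = 0.
So q_U = (156 - q_F)/4 and q_F = (213 - q_U)/4.
Substituting one into the other gives q_U = 137/5 and q_F = 232/5.

46.40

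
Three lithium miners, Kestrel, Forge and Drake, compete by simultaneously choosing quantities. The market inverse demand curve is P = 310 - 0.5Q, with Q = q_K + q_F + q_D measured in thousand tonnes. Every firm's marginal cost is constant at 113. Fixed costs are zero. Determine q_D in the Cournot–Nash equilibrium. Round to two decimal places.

98.50

A representative firm's profit is π_i = q_i(310 - 0.5Q) - 113q_i.
First-order condition (treating rivals' output as given): 197 - q_i - (1/2)·Σ_{j≠i} q_j = 0.
By symmetry each firm produces the same amount; substituting Σ_{j≠i} q_j = 2q_i yields q_i = 197/2.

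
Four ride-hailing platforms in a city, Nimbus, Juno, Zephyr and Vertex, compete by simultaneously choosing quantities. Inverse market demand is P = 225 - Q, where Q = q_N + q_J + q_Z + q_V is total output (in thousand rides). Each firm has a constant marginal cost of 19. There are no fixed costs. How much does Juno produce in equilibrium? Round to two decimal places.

A representative firm's profit is π_i = q_i(225 - Q) - 19q_i.
First-order condition (treating rivals' output as given): 206 - 2q_i - Σ_{j≠i} q_j = 0.
With identical firms every q_j equals q_i, so Σ_{j≠i} q_j = 3q_i and 206 = 5q_i, giving q_i = 206/5.

41.20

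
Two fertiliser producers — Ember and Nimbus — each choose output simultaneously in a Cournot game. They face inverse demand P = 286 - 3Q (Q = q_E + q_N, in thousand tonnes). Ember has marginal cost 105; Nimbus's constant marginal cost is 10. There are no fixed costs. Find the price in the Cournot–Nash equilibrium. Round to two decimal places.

133.67

Ember's profit: π_E = (286 - 3Q)q_E - (105q_E). Setting ∂π_E/∂q_E = 0: 181 - 6q_E - 3(q_N) = 0.
Nimbus's first-order condition: 276 - 6q_N - 3(q_E) = 0.
Rearranging gives the reaction functions q_E = (181 - 3q_N)/6 and q_N = (276 - 3q_E)/6.
Solving the pair: q_E = 86/9, q_N = 371/9.
Total output Q = 457/9, so price P = 286 - 3·(457/9) = 401/3.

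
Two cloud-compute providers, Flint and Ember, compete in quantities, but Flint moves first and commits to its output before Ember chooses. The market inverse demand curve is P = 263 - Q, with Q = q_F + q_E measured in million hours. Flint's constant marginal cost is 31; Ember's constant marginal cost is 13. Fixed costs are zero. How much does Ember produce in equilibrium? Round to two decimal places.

71.50

Solve by backward induction. Given q_F, the follower Ember maximises π_E = (263 - q_F - q_E)q_E - 13q_E.
Setting the follower's marginal profit to zero, 250 - q_F - 2q_E = 0, i.e. q_E = (250 - q_F)/2.
The leader anticipates this reaction. Substituting into P = 263 - Q gives P = 138 - (1/2)q_F, so π_F = (138 - (1/2)q_F)q_F - 31q_F.
Leader FOC: 107 - q_F = 0, so q_F = 107.
Then q_E = (250 - 107)/2 = 143/2.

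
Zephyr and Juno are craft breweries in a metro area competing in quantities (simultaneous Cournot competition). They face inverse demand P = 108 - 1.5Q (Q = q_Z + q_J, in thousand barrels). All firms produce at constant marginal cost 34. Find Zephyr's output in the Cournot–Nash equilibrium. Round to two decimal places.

A representative firm's profit is π_i = q_i(108 - 1.5Q) - 34q_i.
First-order condition (treating rivals' output as given): 74 - 3q_i - (3/2)q_j = 0.
With identical firms every q_j equals q_i, so q_j = q_i and 74 = (9/2)q_i, giving q_i = 148/9.

16.44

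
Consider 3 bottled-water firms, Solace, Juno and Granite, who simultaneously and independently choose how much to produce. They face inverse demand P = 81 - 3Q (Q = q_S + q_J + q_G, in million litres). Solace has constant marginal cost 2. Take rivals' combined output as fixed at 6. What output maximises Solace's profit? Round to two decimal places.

With rivals' combined output fixed at 6, Solace's profit is π_S = (81 - 3·6 - 3q_S)q_S - (2q_S) = (63 - 3q_S)q_S - (2q_S).
∂π_S/∂q_S = 61 - 6q_S = 0, so q_S = 61/6.

10.17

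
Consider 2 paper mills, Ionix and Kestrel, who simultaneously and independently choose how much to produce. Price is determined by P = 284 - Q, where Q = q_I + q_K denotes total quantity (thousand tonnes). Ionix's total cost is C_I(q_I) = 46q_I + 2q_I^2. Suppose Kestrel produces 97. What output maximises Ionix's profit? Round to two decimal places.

With the rival's output fixed at 97, Ionix's profit is π_I = (284 - 97 - q_I)q_I - (46q_I + 2q_I²) = (187 - q_I)q_I - (46q_I + 2q_I²).
∂π_I/∂q_I = 141 - 6q_I = 0, so q_I = 47/2.

23.50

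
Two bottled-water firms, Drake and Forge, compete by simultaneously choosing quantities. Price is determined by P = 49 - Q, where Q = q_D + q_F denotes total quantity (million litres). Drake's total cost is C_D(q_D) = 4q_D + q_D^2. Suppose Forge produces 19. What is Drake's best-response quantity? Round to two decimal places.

With the rival's output fixed at 19, Drake's profit is π_D = (49 - 19 - q_D)q_D - (4q_D + q_D²) = (30 - q_D)q_D - (4q_D + q_D²).
∂π_D/∂q_D = 26 - 4q_D = 0, so q_D = 13/2.

6.50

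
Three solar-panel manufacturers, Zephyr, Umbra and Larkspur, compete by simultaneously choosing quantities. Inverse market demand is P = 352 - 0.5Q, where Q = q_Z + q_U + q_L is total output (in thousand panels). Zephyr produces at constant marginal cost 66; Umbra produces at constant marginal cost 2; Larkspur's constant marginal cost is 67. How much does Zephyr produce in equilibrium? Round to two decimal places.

111.50

Zephyr's profit: π_Z = (352 - 0.5Q)q_Z - (66q_Z). Setting ∂π_Z/∂q_Z = 0: 286 - q_Z - (1/2)(q_U + q_L) = 0.
Umbra's profit: π_U = (352 - 0.5Q)q_U - (2q_U). Setting ∂π_U/∂q_U = 0: 350 - q_U - (1/2)(q_Z + q_L) = 0.
Larkspur's first-order condition: 285 - q_L - (1/2)(q_Z + q_U) = 0.
Adding the 3 conditions: 921 − Q − Q = 0, i.e. Q = 921/2.
Back-substituting: q_Z = (286 − 921/4)/(1/2) = 223/2, q_U = (350 − 921/4)/(1/2) = 479/2, q_L = (285 − 921/4)/(1/2) = 219/2.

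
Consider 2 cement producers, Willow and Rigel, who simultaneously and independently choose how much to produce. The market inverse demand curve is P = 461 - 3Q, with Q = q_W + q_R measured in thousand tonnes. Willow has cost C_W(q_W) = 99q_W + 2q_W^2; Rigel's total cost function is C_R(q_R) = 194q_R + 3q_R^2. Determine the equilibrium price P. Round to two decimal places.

Willow's profit: π_W = (461 - 3Q)q_W - (99q_W + 2q_W²). Setting ∂π_W/∂q_W = 0: 362 - 10q_W - 3(q_R) = 0.
Rigel's first-order condition: 267 - 12q_R - 3(q_W) = 0.
Rearranging gives the reaction functions q_W = (362 - 3q_R)/10 and q_R = (267 - 3q_W)/12.
Substituting one into the other gives q_W = 1181/37 and q_R = 528/37.
Total output Q = 1709/37, so price P = 461 - 3·(1709/37) = 322.4324.

322.43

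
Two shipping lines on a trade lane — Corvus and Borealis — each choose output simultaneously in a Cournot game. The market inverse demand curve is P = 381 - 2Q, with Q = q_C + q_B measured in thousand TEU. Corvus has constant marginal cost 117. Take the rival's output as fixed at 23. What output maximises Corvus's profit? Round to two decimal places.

54.50

With the rival's output fixed at 23, Corvus's profit is π_C = (381 - 2·23 - 2q_C)q_C - (117q_C) = (335 - 2q_C)q_C - (117q_C).
∂π_C/∂q_C = 218 - 4q_C = 0, so q_C = 109/2.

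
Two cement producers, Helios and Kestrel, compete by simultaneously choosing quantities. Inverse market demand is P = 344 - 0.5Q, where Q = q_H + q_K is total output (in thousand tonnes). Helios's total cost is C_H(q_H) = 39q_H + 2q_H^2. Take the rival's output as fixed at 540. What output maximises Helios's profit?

With the rival's output fixed at 540, Helios's profit is π_H = (344 - (1/2)·540 - (1/2)q_H)q_H - (39q_H + 2q_H²) = (74 - (1/2)q_H)q_H - (39q_H + 2q_H²).
∂π_H/∂q_H = 35 - 5q_H = 0, so q_H = 7.

7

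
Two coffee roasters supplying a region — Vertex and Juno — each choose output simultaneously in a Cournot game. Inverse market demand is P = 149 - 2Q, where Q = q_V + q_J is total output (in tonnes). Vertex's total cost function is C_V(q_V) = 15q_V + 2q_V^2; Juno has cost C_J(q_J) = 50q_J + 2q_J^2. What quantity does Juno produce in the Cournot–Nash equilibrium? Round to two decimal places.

8.73

Vertex's profit: π_V = (149 - 2Q)q_V - (15q_V + 2q_V²). Setting ∂π_V/∂q_V = 0: 134 - 8q_V - 2(q_J) = 0.
Juno's profit: π_J = (149 - 2Q)q_J - (50q_J + 2q_J²). Setting ∂π_J/∂q_J = 0: 99 - 8q_J - 2(q_V) = 0.
Rearranging gives the reaction functions q_V = (134 - 2q_J)/8 and q_J = (99 - 2q_V)/8.
Solving the pair: q_V = 437/30, q_J = 131/15.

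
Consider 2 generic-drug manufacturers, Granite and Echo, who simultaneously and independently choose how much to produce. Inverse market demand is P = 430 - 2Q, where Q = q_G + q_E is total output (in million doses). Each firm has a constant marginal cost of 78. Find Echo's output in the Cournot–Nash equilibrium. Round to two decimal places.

A representative firm's profit is π_i = q_i(430 - 2Q) - 78q_i.
First-order condition (treating rivals' output as given): 352 - 4q_i - 2q_j = 0.
By symmetry each firm produces the same amount; substituting q_j = q_i yields q_i = 352/6 = 176/3.

58.67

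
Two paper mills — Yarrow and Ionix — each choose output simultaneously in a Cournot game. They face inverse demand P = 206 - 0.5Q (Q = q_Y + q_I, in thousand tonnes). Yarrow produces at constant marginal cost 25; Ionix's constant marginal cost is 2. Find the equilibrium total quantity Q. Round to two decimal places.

256.67

Yarrow's profit: π_Y = (206 - 0.5Q)q_Y - (25q_Y). Setting ∂π_Y/∂q_Y = 0: 181 - q_Y - (1/2)(q_I) = 0.
Ionix's profit: π_I = (206 - 0.5Q)q_I - (2q_I). Setting ∂π_I/∂q_I = 0: 204 - q_I - (1/2)(q_Y) = 0.
Rearranging gives the reaction functions q_Y = (181 - (1/2)q_I) and q_I = (204 - (1/2)q_Y).
Substituting one into the other gives q_Y = 316/3 and q_I = 454/3.
Total output Q = 316/3 + 454/3 = 770/3.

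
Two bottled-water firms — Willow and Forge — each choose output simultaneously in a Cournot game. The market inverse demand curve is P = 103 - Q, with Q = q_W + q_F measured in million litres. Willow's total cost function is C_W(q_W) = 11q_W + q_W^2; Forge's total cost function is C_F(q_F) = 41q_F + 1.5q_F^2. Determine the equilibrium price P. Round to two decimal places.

73.84

Willow's profit: π_W = (103 - Q)q_W - (11q_W + q_W²). Setting ∂π_W/∂q_W = 0: 92 - 4q_W - (q_F) = 0.
Forge's first-order condition: 62 - 5q_F - (q_W) = 0.
Rearranging gives the reaction functions q_W = (92 - q_F)/4 and q_F = (62 - q_W)/5.
Substituting one into the other gives q_W = 398/19 and q_F = 156/19.
Total output Q = 554/19, so price P = 103 - 554/19 = 1403/19.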